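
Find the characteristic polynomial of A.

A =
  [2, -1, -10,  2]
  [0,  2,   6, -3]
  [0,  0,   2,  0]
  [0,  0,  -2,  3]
x^4 - 9*x^3 + 30*x^2 - 44*x + 24

Expanding det(x·I − A) (e.g. by cofactor expansion or by noting that A is similar to its Jordan form J, which has the same characteristic polynomial as A) gives
  χ_A(x) = x^4 - 9*x^3 + 30*x^2 - 44*x + 24
which factors as (x - 3)*(x - 2)^3. The eigenvalues (with algebraic multiplicities) are λ = 2 with multiplicity 3, λ = 3 with multiplicity 1.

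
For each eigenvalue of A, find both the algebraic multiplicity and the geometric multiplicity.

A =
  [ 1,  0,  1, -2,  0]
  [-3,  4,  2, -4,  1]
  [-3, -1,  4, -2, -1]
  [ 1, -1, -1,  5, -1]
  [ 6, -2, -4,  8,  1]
λ = 3: alg = 5, geom = 3

Step 1 — factor the characteristic polynomial to read off the algebraic multiplicities:
  χ_A(x) = (x - 3)^5

Step 2 — compute geometric multiplicities via the rank-nullity identity g(λ) = n − rank(A − λI):
  rank(A − (3)·I) = 2, so dim ker(A − (3)·I) = n − 2 = 3

Summary:
  λ = 3: algebraic multiplicity = 5, geometric multiplicity = 3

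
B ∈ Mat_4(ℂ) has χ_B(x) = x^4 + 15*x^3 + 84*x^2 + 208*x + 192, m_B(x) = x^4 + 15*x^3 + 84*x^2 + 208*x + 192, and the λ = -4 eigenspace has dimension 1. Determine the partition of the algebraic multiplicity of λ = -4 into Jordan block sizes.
Block sizes for λ = -4: [3]

Step 1 — from the characteristic polynomial, algebraic multiplicity of λ = -4 is 3. From dim ker(B − (-4)·I) = 1, there are exactly 1 Jordan blocks for λ = -4.
Step 2 — from the minimal polynomial, the factor (x + 4)^3 tells us the largest block for λ = -4 has size 3.
Step 3 — with total size 3, 1 blocks, and largest block 3, the block sizes (in nonincreasing order) are [3].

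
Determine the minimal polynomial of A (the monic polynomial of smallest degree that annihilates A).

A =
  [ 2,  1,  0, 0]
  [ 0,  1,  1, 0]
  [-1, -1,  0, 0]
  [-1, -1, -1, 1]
x^3 - 3*x^2 + 3*x - 1

The characteristic polynomial is χ_A(x) = (x - 1)^4, so the eigenvalues are known. The minimal polynomial is
  m_A(x) = Π_λ (x − λ)^{k_λ}
where k_λ is the size of the *largest* Jordan block for λ (equivalently, the smallest k with (A − λI)^k v = 0 for every generalised eigenvector v of λ).

  λ = 1: largest Jordan block has size 3, contributing (x − 1)^3

So m_A(x) = (x - 1)^3 = x^3 - 3*x^2 + 3*x - 1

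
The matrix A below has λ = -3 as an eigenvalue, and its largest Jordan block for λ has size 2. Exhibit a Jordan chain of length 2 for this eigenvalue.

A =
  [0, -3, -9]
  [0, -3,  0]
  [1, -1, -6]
A Jordan chain for λ = -3 of length 2:
v_1 = (3, 0, 1)ᵀ
v_2 = (1, 0, 0)ᵀ

Let N = A − (-3)·I. We want v_2 with N^2 v_2 = 0 but N^1 v_2 ≠ 0; then v_{j-1} := N · v_j for j = 2, …, 2.

Pick v_2 = (1, 0, 0)ᵀ.
Then v_1 = N · v_2 = (3, 0, 1)ᵀ.

Sanity check: (A − (-3)·I) v_1 = (0, 0, 0)ᵀ = 0. ✓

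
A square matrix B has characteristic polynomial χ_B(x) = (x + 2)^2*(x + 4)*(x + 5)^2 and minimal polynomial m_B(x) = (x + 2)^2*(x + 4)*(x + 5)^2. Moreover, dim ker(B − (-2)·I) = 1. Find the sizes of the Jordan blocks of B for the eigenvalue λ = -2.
Block sizes for λ = -2: [2]

Step 1 — from the characteristic polynomial, algebraic multiplicity of λ = -2 is 2. From dim ker(B − (-2)·I) = 1, there are exactly 1 Jordan blocks for λ = -2.
Step 2 — from the minimal polynomial, the factor (x + 2)^2 tells us the largest block for λ = -2 has size 2.
Step 3 — with total size 2, 1 blocks, and largest block 2, the block sizes (in nonincreasing order) are [2].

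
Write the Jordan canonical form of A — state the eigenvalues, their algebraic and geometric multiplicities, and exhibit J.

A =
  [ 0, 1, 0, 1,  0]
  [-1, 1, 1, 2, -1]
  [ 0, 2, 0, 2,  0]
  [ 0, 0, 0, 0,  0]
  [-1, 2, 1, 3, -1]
J_3(0) ⊕ J_1(0) ⊕ J_1(0)

The characteristic polynomial is
  det(x·I − A) = x^5

Eigenvalues and multiplicities (the geometric multiplicity of λ is n − rank(A − λI), which equals the number of Jordan blocks for λ):
  λ = 0: algebraic multiplicity = 5, geometric multiplicity = 3

Determining the block sizes for each eigenvalue:
  λ = 0: with am = 5 and gm = 3, the partition is not yet determined (e.g. several partitions of 5 into 3 parts exist). Let N = A − (0)·I. Computing rank(N^1) = 2, rank(N^2) = 1, rank(N^3) = 0; the number of blocks of size ≥ j is rank(N^{j−1}) − rank(N^j), giving [3, 1, 1]. So we have 1 block(s) of size 3, 2 block(s) of size 1 → block sizes [3, 1, 1]

Assembling the blocks gives a Jordan form
J =
  [0, 1, 0, 0, 0]
  [0, 0, 1, 0, 0]
  [0, 0, 0, 0, 0]
  [0, 0, 0, 0, 0]
  [0, 0, 0, 0, 0]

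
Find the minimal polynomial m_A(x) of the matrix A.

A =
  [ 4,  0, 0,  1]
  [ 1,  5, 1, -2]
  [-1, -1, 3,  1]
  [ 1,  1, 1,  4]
x^3 - 12*x^2 + 48*x - 64

The characteristic polynomial is χ_A(x) = (x - 4)^4, so the eigenvalues are known. The minimal polynomial is
  m_A(x) = Π_λ (x − λ)^{k_λ}
where k_λ is the size of the *largest* Jordan block for λ (equivalently, the smallest k with (A − λI)^k v = 0 for every generalised eigenvector v of λ).

  λ = 4: largest Jordan block has size 3, contributing (x − 4)^3

So m_A(x) = (x - 4)^3 = x^3 - 12*x^2 + 48*x - 64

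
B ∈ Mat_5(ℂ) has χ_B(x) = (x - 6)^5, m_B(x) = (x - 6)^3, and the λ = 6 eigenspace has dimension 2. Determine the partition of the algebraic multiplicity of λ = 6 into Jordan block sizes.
Block sizes for λ = 6: [3, 2]

Step 1 — from the characteristic polynomial, algebraic multiplicity of λ = 6 is 5. From dim ker(B − (6)·I) = 2, there are exactly 2 Jordan blocks for λ = 6.
Step 2 — from the minimal polynomial, the factor (x − 6)^3 tells us the largest block for λ = 6 has size 3.
Step 3 — with total size 5, 2 blocks, and largest block 3, the block sizes (in nonincreasing order) are [3, 2].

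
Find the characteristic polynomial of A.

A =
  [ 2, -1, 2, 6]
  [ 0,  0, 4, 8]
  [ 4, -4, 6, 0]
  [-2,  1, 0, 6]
x^4 - 14*x^3 + 72*x^2 - 160*x + 128

Expanding det(x·I − A) (e.g. by cofactor expansion or by noting that A is similar to its Jordan form J, which has the same characteristic polynomial as A) gives
  χ_A(x) = x^4 - 14*x^3 + 72*x^2 - 160*x + 128
which factors as (x - 4)^3*(x - 2). The eigenvalues (with algebraic multiplicities) are λ = 2 with multiplicity 1, λ = 4 with multiplicity 3.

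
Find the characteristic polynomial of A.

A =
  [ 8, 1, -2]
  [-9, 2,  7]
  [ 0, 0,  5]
x^3 - 15*x^2 + 75*x - 125

Expanding det(x·I − A) (e.g. by cofactor expansion or by noting that A is similar to its Jordan form J, which has the same characteristic polynomial as A) gives
  χ_A(x) = x^3 - 15*x^2 + 75*x - 125
which factors as (x - 5)^3. The eigenvalues (with algebraic multiplicities) are λ = 5 with multiplicity 3.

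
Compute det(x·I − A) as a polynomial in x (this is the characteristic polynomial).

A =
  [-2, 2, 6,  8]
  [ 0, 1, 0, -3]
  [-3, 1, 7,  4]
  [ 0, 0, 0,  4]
x^4 - 10*x^3 + 33*x^2 - 40*x + 16

Expanding det(x·I − A) (e.g. by cofactor expansion or by noting that A is similar to its Jordan form J, which has the same characteristic polynomial as A) gives
  χ_A(x) = x^4 - 10*x^3 + 33*x^2 - 40*x + 16
which factors as (x - 4)^2*(x - 1)^2. The eigenvalues (with algebraic multiplicities) are λ = 1 with multiplicity 2, λ = 4 with multiplicity 2.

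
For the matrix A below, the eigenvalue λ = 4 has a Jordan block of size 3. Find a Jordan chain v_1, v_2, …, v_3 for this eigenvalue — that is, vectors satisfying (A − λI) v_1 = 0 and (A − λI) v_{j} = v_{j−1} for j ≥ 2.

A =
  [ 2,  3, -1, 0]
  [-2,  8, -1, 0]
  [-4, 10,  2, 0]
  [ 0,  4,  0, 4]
A Jordan chain for λ = 4 of length 3:
v_1 = (2, 0, -4, -8)ᵀ
v_2 = (-2, -2, -4, 0)ᵀ
v_3 = (1, 0, 0, 0)ᵀ

Let N = A − (4)·I. We want v_3 with N^3 v_3 = 0 but N^2 v_3 ≠ 0; then v_{j-1} := N · v_j for j = 3, …, 2.

Pick v_3 = (1, 0, 0, 0)ᵀ.
Then v_2 = N · v_3 = (-2, -2, -4, 0)ᵀ.
Then v_1 = N · v_2 = (2, 0, -4, -8)ᵀ.

Sanity check: (A − (4)·I) v_1 = (0, 0, 0, 0)ᵀ = 0. ✓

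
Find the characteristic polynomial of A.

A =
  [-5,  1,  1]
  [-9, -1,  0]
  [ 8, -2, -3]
x^3 + 9*x^2 + 24*x + 16

Expanding det(x·I − A) (e.g. by cofactor expansion or by noting that A is similar to its Jordan form J, which has the same characteristic polynomial as A) gives
  χ_A(x) = x^3 + 9*x^2 + 24*x + 16
which factors as (x + 1)*(x + 4)^2. The eigenvalues (with algebraic multiplicities) are λ = -4 with multiplicity 2, λ = -1 with multiplicity 1.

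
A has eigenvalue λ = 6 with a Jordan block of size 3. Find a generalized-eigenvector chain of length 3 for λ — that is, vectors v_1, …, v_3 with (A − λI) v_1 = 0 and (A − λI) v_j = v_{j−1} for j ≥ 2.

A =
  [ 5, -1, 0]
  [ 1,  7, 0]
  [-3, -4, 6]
A Jordan chain for λ = 6 of length 3:
v_1 = (0, 0, -1)ᵀ
v_2 = (-1, 1, -3)ᵀ
v_3 = (1, 0, 0)ᵀ

Let N = A − (6)·I. We want v_3 with N^3 v_3 = 0 but N^2 v_3 ≠ 0; then v_{j-1} := N · v_j for j = 3, …, 2.

Pick v_3 = (1, 0, 0)ᵀ.
Then v_2 = N · v_3 = (-1, 1, -3)ᵀ.
Then v_1 = N · v_2 = (0, 0, -1)ᵀ.

Sanity check: (A − (6)·I) v_1 = (0, 0, 0)ᵀ = 0. ✓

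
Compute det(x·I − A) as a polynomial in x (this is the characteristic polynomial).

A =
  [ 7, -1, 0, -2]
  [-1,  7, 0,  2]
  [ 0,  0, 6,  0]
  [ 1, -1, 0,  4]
x^4 - 24*x^3 + 216*x^2 - 864*x + 1296

Expanding det(x·I − A) (e.g. by cofactor expansion or by noting that A is similar to its Jordan form J, which has the same characteristic polynomial as A) gives
  χ_A(x) = x^4 - 24*x^3 + 216*x^2 - 864*x + 1296
which factors as (x - 6)^4. The eigenvalues (with algebraic multiplicities) are λ = 6 with multiplicity 4.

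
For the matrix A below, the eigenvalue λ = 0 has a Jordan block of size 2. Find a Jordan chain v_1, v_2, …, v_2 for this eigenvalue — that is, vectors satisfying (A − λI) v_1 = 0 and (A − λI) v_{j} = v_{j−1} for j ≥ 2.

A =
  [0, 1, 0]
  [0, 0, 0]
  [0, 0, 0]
A Jordan chain for λ = 0 of length 2:
v_1 = (1, 0, 0)ᵀ
v_2 = (0, 1, 0)ᵀ

Let N = A − (0)·I. We want v_2 with N^2 v_2 = 0 but N^1 v_2 ≠ 0; then v_{j-1} := N · v_j for j = 2, …, 2.

Pick v_2 = (0, 1, 0)ᵀ.
Then v_1 = N · v_2 = (1, 0, 0)ᵀ.

Sanity check: (A − (0)·I) v_1 = (0, 0, 0)ᵀ = 0. ✓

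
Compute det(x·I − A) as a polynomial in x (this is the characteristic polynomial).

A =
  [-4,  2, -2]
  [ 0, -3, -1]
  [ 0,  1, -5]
x^3 + 12*x^2 + 48*x + 64

Expanding det(x·I − A) (e.g. by cofactor expansion or by noting that A is similar to its Jordan form J, which has the same characteristic polynomial as A) gives
  χ_A(x) = x^3 + 12*x^2 + 48*x + 64
which factors as (x + 4)^3. The eigenvalues (with algebraic multiplicities) are λ = -4 with multiplicity 3.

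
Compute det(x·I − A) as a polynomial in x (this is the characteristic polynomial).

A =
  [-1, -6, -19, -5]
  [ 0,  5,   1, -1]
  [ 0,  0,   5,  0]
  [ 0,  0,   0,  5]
x^4 - 14*x^3 + 60*x^2 - 50*x - 125

Expanding det(x·I − A) (e.g. by cofactor expansion or by noting that A is similar to its Jordan form J, which has the same characteristic polynomial as A) gives
  χ_A(x) = x^4 - 14*x^3 + 60*x^2 - 50*x - 125
which factors as (x - 5)^3*(x + 1). The eigenvalues (with algebraic multiplicities) are λ = -1 with multiplicity 1, λ = 5 with multiplicity 3.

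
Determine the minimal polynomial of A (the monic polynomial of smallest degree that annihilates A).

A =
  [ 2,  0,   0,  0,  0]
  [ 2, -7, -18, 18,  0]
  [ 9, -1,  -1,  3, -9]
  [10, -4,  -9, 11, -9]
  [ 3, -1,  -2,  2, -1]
x^5 - 4*x^4 + x^3 + 10*x^2 - 4*x - 8

The characteristic polynomial is χ_A(x) = (x - 2)^3*(x + 1)^2, so the eigenvalues are known. The minimal polynomial is
  m_A(x) = Π_λ (x − λ)^{k_λ}
where k_λ is the size of the *largest* Jordan block for λ (equivalently, the smallest k with (A − λI)^k v = 0 for every generalised eigenvector v of λ).

  λ = -1: largest Jordan block has size 2, contributing (x + 1)^2
  λ = 2: largest Jordan block has size 3, contributing (x − 2)^3

So m_A(x) = (x - 2)^3*(x + 1)^2 = x^5 - 4*x^4 + x^3 + 10*x^2 - 4*x - 8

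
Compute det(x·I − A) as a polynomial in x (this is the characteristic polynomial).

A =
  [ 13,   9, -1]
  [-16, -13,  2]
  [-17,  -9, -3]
x^3 + 3*x^2 - 24*x - 80

Expanding det(x·I − A) (e.g. by cofactor expansion or by noting that A is similar to its Jordan form J, which has the same characteristic polynomial as A) gives
  χ_A(x) = x^3 + 3*x^2 - 24*x - 80
which factors as (x - 5)*(x + 4)^2. The eigenvalues (with algebraic multiplicities) are λ = -4 with multiplicity 2, λ = 5 with multiplicity 1.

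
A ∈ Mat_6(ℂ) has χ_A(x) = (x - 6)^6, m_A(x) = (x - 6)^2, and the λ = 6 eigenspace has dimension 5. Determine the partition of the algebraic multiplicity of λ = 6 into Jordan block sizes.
Block sizes for λ = 6: [2, 1, 1, 1, 1]

Step 1 — from the characteristic polynomial, algebraic multiplicity of λ = 6 is 6. From dim ker(A − (6)·I) = 5, there are exactly 5 Jordan blocks for λ = 6.
Step 2 — from the minimal polynomial, the factor (x − 6)^2 tells us the largest block for λ = 6 has size 2.
Step 3 — with total size 6, 5 blocks, and largest block 2, the block sizes (in nonincreasing order) are [2, 1, 1, 1, 1].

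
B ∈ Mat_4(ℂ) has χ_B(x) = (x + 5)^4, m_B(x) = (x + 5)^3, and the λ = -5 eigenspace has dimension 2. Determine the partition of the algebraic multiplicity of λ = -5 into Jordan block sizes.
Block sizes for λ = -5: [3, 1]

Step 1 — from the characteristic polynomial, algebraic multiplicity of λ = -5 is 4. From dim ker(B − (-5)·I) = 2, there are exactly 2 Jordan blocks for λ = -5.
Step 2 — from the minimal polynomial, the factor (x + 5)^3 tells us the largest block for λ = -5 has size 3.
Step 3 — with total size 4, 2 blocks, and largest block 3, the block sizes (in nonincreasing order) are [3, 1].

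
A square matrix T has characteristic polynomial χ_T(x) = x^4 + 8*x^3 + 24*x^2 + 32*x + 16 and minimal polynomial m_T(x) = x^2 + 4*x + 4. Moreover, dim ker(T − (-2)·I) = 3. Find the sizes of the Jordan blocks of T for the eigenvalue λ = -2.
Block sizes for λ = -2: [2, 1, 1]

Step 1 — from the characteristic polynomial, algebraic multiplicity of λ = -2 is 4. From dim ker(T − (-2)·I) = 3, there are exactly 3 Jordan blocks for λ = -2.
Step 2 — from the minimal polynomial, the factor (x + 2)^2 tells us the largest block for λ = -2 has size 2.
Step 3 — with total size 4, 3 blocks, and largest block 2, the block sizes (in nonincreasing order) are [2, 1, 1].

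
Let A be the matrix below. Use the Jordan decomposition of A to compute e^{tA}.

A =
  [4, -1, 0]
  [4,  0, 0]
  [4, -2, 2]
e^{tA} =
  [2*t*exp(2*t) + exp(2*t), -t*exp(2*t), 0]
  [4*t*exp(2*t), -2*t*exp(2*t) + exp(2*t), 0]
  [4*t*exp(2*t), -2*t*exp(2*t), exp(2*t)]

Strategy: write A = P · J · P⁻¹ where J is a Jordan canonical form, so e^{tA} = P · e^{tJ} · P⁻¹, and e^{tJ} can be computed block-by-block.

A has Jordan form
J =
  [2, 1, 0]
  [0, 2, 0]
  [0, 0, 2]
(up to reordering of blocks).

Per-block formulas:
  For a 1×1 block at λ = 2: exp(t · [2]) = [e^(2t)].
  For a 2×2 Jordan block J_2(2): exp(t · J_2(2)) = e^(2t)·(I + t·N), where N is the 2×2 nilpotent shift.

After assembling e^{tJ} and conjugating by P, we get:

e^{tA} =
  [2*t*exp(2*t) + exp(2*t), -t*exp(2*t), 0]
  [4*t*exp(2*t), -2*t*exp(2*t) + exp(2*t), 0]
  [4*t*exp(2*t), -2*t*exp(2*t), exp(2*t)]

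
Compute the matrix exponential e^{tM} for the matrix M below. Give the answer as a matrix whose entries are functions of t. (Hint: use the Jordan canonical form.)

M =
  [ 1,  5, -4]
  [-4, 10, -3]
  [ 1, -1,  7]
e^{tM} =
  [t^2*exp(6*t)/2 - 5*t*exp(6*t) + exp(6*t), -t^2*exp(6*t)/2 + 5*t*exp(6*t), t^2*exp(6*t)/2 - 4*t*exp(6*t)]
  [t^2*exp(6*t)/2 - 4*t*exp(6*t), -t^2*exp(6*t)/2 + 4*t*exp(6*t) + exp(6*t), t^2*exp(6*t)/2 - 3*t*exp(6*t)]
  [t*exp(6*t), -t*exp(6*t), t*exp(6*t) + exp(6*t)]

Strategy: write M = P · J · P⁻¹ where J is a Jordan canonical form, so e^{tM} = P · e^{tJ} · P⁻¹, and e^{tJ} can be computed block-by-block.

M has Jordan form
J =
  [6, 1, 0]
  [0, 6, 1]
  [0, 0, 6]
(up to reordering of blocks).

Per-block formulas:
  For a 3×3 Jordan block J_3(6): exp(t · J_3(6)) = e^(6t)·(I + t·N + (t^2/2)·N^2), where N is the 3×3 nilpotent shift.

After assembling e^{tJ} and conjugating by P, we get:

e^{tM} =
  [t^2*exp(6*t)/2 - 5*t*exp(6*t) + exp(6*t), -t^2*exp(6*t)/2 + 5*t*exp(6*t), t^2*exp(6*t)/2 - 4*t*exp(6*t)]
  [t^2*exp(6*t)/2 - 4*t*exp(6*t), -t^2*exp(6*t)/2 + 4*t*exp(6*t) + exp(6*t), t^2*exp(6*t)/2 - 3*t*exp(6*t)]
  [t*exp(6*t), -t*exp(6*t), t*exp(6*t) + exp(6*t)]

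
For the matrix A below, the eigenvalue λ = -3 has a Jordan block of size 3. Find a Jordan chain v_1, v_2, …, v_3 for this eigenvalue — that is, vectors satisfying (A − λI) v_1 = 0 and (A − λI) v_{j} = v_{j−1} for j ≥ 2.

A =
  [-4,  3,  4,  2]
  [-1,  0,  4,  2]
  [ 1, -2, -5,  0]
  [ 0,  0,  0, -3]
A Jordan chain for λ = -3 of length 3:
v_1 = (2, 2, -1, 0)ᵀ
v_2 = (-1, -1, 1, 0)ᵀ
v_3 = (1, 0, 0, 0)ᵀ

Let N = A − (-3)·I. We want v_3 with N^3 v_3 = 0 but N^2 v_3 ≠ 0; then v_{j-1} := N · v_j for j = 3, …, 2.

Pick v_3 = (1, 0, 0, 0)ᵀ.
Then v_2 = N · v_3 = (-1, -1, 1, 0)ᵀ.
Then v_1 = N · v_2 = (2, 2, -1, 0)ᵀ.

Sanity check: (A − (-3)·I) v_1 = (0, 0, 0, 0)ᵀ = 0. ✓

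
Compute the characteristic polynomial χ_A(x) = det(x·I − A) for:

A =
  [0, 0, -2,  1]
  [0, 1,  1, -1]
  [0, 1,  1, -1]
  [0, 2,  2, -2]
x^4

Expanding det(x·I − A) (e.g. by cofactor expansion or by noting that A is similar to its Jordan form J, which has the same characteristic polynomial as A) gives
  χ_A(x) = x^4
which factors as x^4. The eigenvalues (with algebraic multiplicities) are λ = 0 with multiplicity 4.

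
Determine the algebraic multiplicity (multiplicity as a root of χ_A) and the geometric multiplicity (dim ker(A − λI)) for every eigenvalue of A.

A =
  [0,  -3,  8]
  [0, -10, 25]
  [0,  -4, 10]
λ = 0: alg = 3, geom = 1

Step 1 — factor the characteristic polynomial to read off the algebraic multiplicities:
  χ_A(x) = x^3

Step 2 — compute geometric multiplicities via the rank-nullity identity g(λ) = n − rank(A − λI):
  rank(A − (0)·I) = 2, so dim ker(A − (0)·I) = n − 2 = 1

Summary:
  λ = 0: algebraic multiplicity = 3, geometric multiplicity = 1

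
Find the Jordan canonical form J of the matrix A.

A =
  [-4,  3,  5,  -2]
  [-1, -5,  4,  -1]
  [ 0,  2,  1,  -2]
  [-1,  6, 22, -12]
J_3(-5) ⊕ J_1(-5)

The characteristic polynomial is
  det(x·I − A) = x^4 + 20*x^3 + 150*x^2 + 500*x + 625 = (x + 5)^4

Eigenvalues and multiplicities (the geometric multiplicity of λ is n − rank(A − λI), which equals the number of Jordan blocks for λ):
  λ = -5: algebraic multiplicity = 4, geometric multiplicity = 2

Determining the block sizes for each eigenvalue:
  λ = -5: with am = 4 and gm = 2, the partition is not yet determined (e.g. several partitions of 4 into 2 parts exist). Let N = A − (-5)·I. Computing rank(N^1) = 2, rank(N^2) = 1, rank(N^3) = 0; the number of blocks of size ≥ j is rank(N^{j−1}) − rank(N^j), giving [2, 1, 1]. So we have 1 block(s) of size 3, 1 block(s) of size 1 → block sizes [3, 1]

Assembling the blocks gives a Jordan form
J =
  [-5,  1,  0,  0]
  [ 0, -5,  1,  0]
  [ 0,  0, -5,  0]
  [ 0,  0,  0, -5]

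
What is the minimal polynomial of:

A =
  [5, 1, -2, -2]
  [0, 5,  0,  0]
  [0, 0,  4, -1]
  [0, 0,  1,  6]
x^2 - 10*x + 25

The characteristic polynomial is χ_A(x) = (x - 5)^4, so the eigenvalues are known. The minimal polynomial is
  m_A(x) = Π_λ (x − λ)^{k_λ}
where k_λ is the size of the *largest* Jordan block for λ (equivalently, the smallest k with (A − λI)^k v = 0 for every generalised eigenvector v of λ).

  λ = 5: largest Jordan block has size 2, contributing (x − 5)^2

So m_A(x) = (x - 5)^2 = x^2 - 10*x + 25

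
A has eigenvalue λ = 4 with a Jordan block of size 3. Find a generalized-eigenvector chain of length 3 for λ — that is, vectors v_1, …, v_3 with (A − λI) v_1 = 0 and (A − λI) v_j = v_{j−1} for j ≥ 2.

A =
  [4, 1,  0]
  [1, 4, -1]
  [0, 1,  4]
A Jordan chain for λ = 4 of length 3:
v_1 = (1, 0, 1)ᵀ
v_2 = (0, 1, 0)ᵀ
v_3 = (1, 0, 0)ᵀ

Let N = A − (4)·I. We want v_3 with N^3 v_3 = 0 but N^2 v_3 ≠ 0; then v_{j-1} := N · v_j for j = 3, …, 2.

Pick v_3 = (1, 0, 0)ᵀ.
Then v_2 = N · v_3 = (0, 1, 0)ᵀ.
Then v_1 = N · v_2 = (1, 0, 1)ᵀ.

Sanity check: (A − (4)·I) v_1 = (0, 0, 0)ᵀ = 0. ✓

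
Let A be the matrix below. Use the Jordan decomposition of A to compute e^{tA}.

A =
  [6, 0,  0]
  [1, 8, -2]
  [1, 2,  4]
e^{tA} =
  [exp(6*t), 0, 0]
  [t*exp(6*t), 2*t*exp(6*t) + exp(6*t), -2*t*exp(6*t)]
  [t*exp(6*t), 2*t*exp(6*t), -2*t*exp(6*t) + exp(6*t)]

Strategy: write A = P · J · P⁻¹ where J is a Jordan canonical form, so e^{tA} = P · e^{tJ} · P⁻¹, and e^{tJ} can be computed block-by-block.

A has Jordan form
J =
  [6, 1, 0]
  [0, 6, 0]
  [0, 0, 6]
(up to reordering of blocks).

Per-block formulas:
  For a 1×1 block at λ = 6: exp(t · [6]) = [e^(6t)].
  For a 2×2 Jordan block J_2(6): exp(t · J_2(6)) = e^(6t)·(I + t·N), where N is the 2×2 nilpotent shift.

After assembling e^{tJ} and conjugating by P, we get:

e^{tA} =
  [exp(6*t), 0, 0]
  [t*exp(6*t), 2*t*exp(6*t) + exp(6*t), -2*t*exp(6*t)]
  [t*exp(6*t), 2*t*exp(6*t), -2*t*exp(6*t) + exp(6*t)]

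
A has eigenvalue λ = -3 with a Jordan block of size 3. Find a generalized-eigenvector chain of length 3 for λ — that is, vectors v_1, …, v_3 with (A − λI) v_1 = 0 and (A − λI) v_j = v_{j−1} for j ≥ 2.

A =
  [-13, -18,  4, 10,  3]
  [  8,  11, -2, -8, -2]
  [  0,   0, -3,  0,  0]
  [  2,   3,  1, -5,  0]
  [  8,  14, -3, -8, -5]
A Jordan chain for λ = -3 of length 3:
v_1 = (-3, 2, 0, 0, 2)ᵀ
v_2 = (4, -2, 0, 1, -3)ᵀ
v_3 = (0, 0, 1, 0, 0)ᵀ

Let N = A − (-3)·I. We want v_3 with N^3 v_3 = 0 but N^2 v_3 ≠ 0; then v_{j-1} := N · v_j for j = 3, …, 2.

Pick v_3 = (0, 0, 1, 0, 0)ᵀ.
Then v_2 = N · v_3 = (4, -2, 0, 1, -3)ᵀ.
Then v_1 = N · v_2 = (-3, 2, 0, 0, 2)ᵀ.

Sanity check: (A − (-3)·I) v_1 = (0, 0, 0, 0, 0)ᵀ = 0. ✓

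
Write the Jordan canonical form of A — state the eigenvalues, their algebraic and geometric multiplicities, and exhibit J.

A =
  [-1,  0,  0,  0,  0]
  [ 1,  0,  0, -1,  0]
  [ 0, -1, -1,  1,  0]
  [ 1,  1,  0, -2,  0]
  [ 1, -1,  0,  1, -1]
J_2(-1) ⊕ J_2(-1) ⊕ J_1(-1)

The characteristic polynomial is
  det(x·I − A) = x^5 + 5*x^4 + 10*x^3 + 10*x^2 + 5*x + 1 = (x + 1)^5

Eigenvalues and multiplicities (the geometric multiplicity of λ is n − rank(A − λI), which equals the number of Jordan blocks for λ):
  λ = -1: algebraic multiplicity = 5, geometric multiplicity = 3

Determining the block sizes for each eigenvalue:
  λ = -1: with am = 5 and gm = 3, the partition is not yet determined (e.g. several partitions of 5 into 3 parts exist). Let N = A − (-1)·I. Computing rank(N^1) = 2, rank(N^2) = 0; the number of blocks of size ≥ j is rank(N^{j−1}) − rank(N^j), giving [3, 2]. So we have 2 block(s) of size 2, 1 block(s) of size 1 → block sizes [2, 2, 1]

Assembling the blocks gives a Jordan form
J =
  [-1,  1,  0,  0,  0]
  [ 0, -1,  0,  0,  0]
  [ 0,  0, -1,  1,  0]
  [ 0,  0,  0, -1,  0]
  [ 0,  0,  0,  0, -1]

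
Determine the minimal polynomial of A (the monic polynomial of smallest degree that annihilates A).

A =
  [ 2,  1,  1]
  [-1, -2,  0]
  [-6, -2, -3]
x^3 + 3*x^2 + 3*x + 1

The characteristic polynomial is χ_A(x) = (x + 1)^3, so the eigenvalues are known. The minimal polynomial is
  m_A(x) = Π_λ (x − λ)^{k_λ}
where k_λ is the size of the *largest* Jordan block for λ (equivalently, the smallest k with (A − λI)^k v = 0 for every generalised eigenvector v of λ).

  λ = -1: largest Jordan block has size 3, contributing (x + 1)^3

So m_A(x) = (x + 1)^3 = x^3 + 3*x^2 + 3*x + 1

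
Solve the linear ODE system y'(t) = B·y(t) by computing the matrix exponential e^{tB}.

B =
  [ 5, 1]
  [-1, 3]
e^{tB} =
  [t*exp(4*t) + exp(4*t), t*exp(4*t)]
  [-t*exp(4*t), -t*exp(4*t) + exp(4*t)]

Strategy: write B = P · J · P⁻¹ where J is a Jordan canonical form, so e^{tB} = P · e^{tJ} · P⁻¹, and e^{tJ} can be computed block-by-block.

B has Jordan form
J =
  [4, 1]
  [0, 4]
(up to reordering of blocks).

Per-block formulas:
  For a 2×2 Jordan block J_2(4): exp(t · J_2(4)) = e^(4t)·(I + t·N), where N is the 2×2 nilpotent shift.

After assembling e^{tJ} and conjugating by P, we get:

e^{tB} =
  [t*exp(4*t) + exp(4*t), t*exp(4*t)]
  [-t*exp(4*t), -t*exp(4*t) + exp(4*t)]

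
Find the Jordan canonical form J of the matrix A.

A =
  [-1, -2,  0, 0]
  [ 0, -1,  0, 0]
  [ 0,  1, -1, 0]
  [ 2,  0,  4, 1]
J_2(-1) ⊕ J_1(-1) ⊕ J_1(1)

The characteristic polynomial is
  det(x·I − A) = x^4 + 2*x^3 - 2*x - 1 = (x - 1)*(x + 1)^3

Eigenvalues and multiplicities (the geometric multiplicity of λ is n − rank(A − λI), which equals the number of Jordan blocks for λ):
  λ = -1: algebraic multiplicity = 3, geometric multiplicity = 2
  λ = 1: algebraic multiplicity = 1, geometric multiplicity = 1

Determining the block sizes for each eigenvalue:
  λ = -1: 2 blocks summing to 3 forces exactly one block of size 2 and the rest size 1 → block sizes [2, 1]
  λ = 1: one block (gm = 1), so the single block has size am = 1 → block sizes [1]

Assembling the blocks gives a Jordan form
J =
  [-1,  1,  0, 0]
  [ 0, -1,  0, 0]
  [ 0,  0, -1, 0]
  [ 0,  0,  0, 1]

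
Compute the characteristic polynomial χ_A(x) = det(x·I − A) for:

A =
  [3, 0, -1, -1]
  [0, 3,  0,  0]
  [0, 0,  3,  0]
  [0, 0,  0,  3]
x^4 - 12*x^3 + 54*x^2 - 108*x + 81

Expanding det(x·I − A) (e.g. by cofactor expansion or by noting that A is similar to its Jordan form J, which has the same characteristic polynomial as A) gives
  χ_A(x) = x^4 - 12*x^3 + 54*x^2 - 108*x + 81
which factors as (x - 3)^4. The eigenvalues (with algebraic multiplicities) are λ = 3 with multiplicity 4.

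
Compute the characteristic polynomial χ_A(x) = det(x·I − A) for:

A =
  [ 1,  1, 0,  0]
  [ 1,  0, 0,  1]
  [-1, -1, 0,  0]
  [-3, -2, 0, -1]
x^4

Expanding det(x·I − A) (e.g. by cofactor expansion or by noting that A is similar to its Jordan form J, which has the same characteristic polynomial as A) gives
  χ_A(x) = x^4
which factors as x^4. The eigenvalues (with algebraic multiplicities) are λ = 0 with multiplicity 4.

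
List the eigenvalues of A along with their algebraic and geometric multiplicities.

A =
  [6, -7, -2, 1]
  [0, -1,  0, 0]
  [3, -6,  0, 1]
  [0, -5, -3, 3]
λ = -1: alg = 1, geom = 1; λ = 3: alg = 3, geom = 1

Step 1 — factor the characteristic polynomial to read off the algebraic multiplicities:
  χ_A(x) = (x - 3)^3*(x + 1)

Step 2 — compute geometric multiplicities via the rank-nullity identity g(λ) = n − rank(A − λI):
  rank(A − (-1)·I) = 3, so dim ker(A − (-1)·I) = n − 3 = 1
  rank(A − (3)·I) = 3, so dim ker(A − (3)·I) = n − 3 = 1

Summary:
  λ = -1: algebraic multiplicity = 1, geometric multiplicity = 1
  λ = 3: algebraic multiplicity = 3, geometric multiplicity = 1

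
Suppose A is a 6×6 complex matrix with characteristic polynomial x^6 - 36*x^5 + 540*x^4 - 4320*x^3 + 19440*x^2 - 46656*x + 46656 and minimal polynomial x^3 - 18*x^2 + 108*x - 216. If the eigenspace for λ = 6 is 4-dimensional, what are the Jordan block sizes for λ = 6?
Block sizes for λ = 6: [3, 1, 1, 1]

Step 1 — from the characteristic polynomial, algebraic multiplicity of λ = 6 is 6. From dim ker(A − (6)·I) = 4, there are exactly 4 Jordan blocks for λ = 6.
Step 2 — from the minimal polynomial, the factor (x − 6)^3 tells us the largest block for λ = 6 has size 3.
Step 3 — with total size 6, 4 blocks, and largest block 3, the block sizes (in nonincreasing order) are [3, 1, 1, 1].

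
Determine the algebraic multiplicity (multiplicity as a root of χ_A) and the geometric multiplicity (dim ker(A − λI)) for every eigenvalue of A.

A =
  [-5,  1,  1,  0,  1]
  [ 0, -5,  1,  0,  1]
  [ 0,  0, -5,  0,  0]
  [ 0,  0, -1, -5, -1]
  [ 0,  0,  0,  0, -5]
λ = -5: alg = 5, geom = 3

Step 1 — factor the characteristic polynomial to read off the algebraic multiplicities:
  χ_A(x) = (x + 5)^5

Step 2 — compute geometric multiplicities via the rank-nullity identity g(λ) = n − rank(A − λI):
  rank(A − (-5)·I) = 2, so dim ker(A − (-5)·I) = n − 2 = 3

Summary:
  λ = -5: algebraic multiplicity = 5, geometric multiplicity = 3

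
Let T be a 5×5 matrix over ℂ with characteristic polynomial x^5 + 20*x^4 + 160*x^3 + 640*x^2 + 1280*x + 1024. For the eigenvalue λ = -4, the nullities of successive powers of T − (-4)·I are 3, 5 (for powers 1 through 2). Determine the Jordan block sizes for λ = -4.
Block sizes for λ = -4: [2, 2, 1]

From the dimensions of kernels of powers, the number of Jordan blocks of size at least j is d_j − d_{j−1} where d_j = dim ker(N^j) (with d_0 = 0). Computing the differences gives [3, 2].
The number of blocks of size exactly k is (#blocks of size ≥ k) − (#blocks of size ≥ k + 1), so the partition is: 1 block(s) of size 1, 2 block(s) of size 2.
In nonincreasing order the block sizes are [2, 2, 1].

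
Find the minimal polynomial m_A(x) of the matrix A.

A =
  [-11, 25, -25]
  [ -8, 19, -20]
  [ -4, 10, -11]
x^2 + 2*x + 1

The characteristic polynomial is χ_A(x) = (x + 1)^3, so the eigenvalues are known. The minimal polynomial is
  m_A(x) = Π_λ (x − λ)^{k_λ}
where k_λ is the size of the *largest* Jordan block for λ (equivalently, the smallest k with (A − λI)^k v = 0 for every generalised eigenvector v of λ).

  λ = -1: largest Jordan block has size 2, contributing (x + 1)^2

So m_A(x) = (x + 1)^2 = x^2 + 2*x + 1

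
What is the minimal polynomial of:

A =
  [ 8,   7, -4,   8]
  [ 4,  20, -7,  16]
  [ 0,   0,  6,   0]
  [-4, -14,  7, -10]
x^3 - 18*x^2 + 108*x - 216

The characteristic polynomial is χ_A(x) = (x - 6)^4, so the eigenvalues are known. The minimal polynomial is
  m_A(x) = Π_λ (x − λ)^{k_λ}
where k_λ is the size of the *largest* Jordan block for λ (equivalently, the smallest k with (A − λI)^k v = 0 for every generalised eigenvector v of λ).

  λ = 6: largest Jordan block has size 3, contributing (x − 6)^3

So m_A(x) = (x - 6)^3 = x^3 - 18*x^2 + 108*x - 216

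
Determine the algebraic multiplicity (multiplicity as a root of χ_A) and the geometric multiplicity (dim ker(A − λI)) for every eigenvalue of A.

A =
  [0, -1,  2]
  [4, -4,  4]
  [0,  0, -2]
λ = -2: alg = 3, geom = 2

Step 1 — factor the characteristic polynomial to read off the algebraic multiplicities:
  χ_A(x) = (x + 2)^3

Step 2 — compute geometric multiplicities via the rank-nullity identity g(λ) = n − rank(A − λI):
  rank(A − (-2)·I) = 1, so dim ker(A − (-2)·I) = n − 1 = 2

Summary:
  λ = -2: algebraic multiplicity = 3, geometric multiplicity = 2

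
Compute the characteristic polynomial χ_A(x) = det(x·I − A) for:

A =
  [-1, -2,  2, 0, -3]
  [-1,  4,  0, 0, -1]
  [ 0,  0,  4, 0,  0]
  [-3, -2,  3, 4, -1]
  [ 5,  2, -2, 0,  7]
x^5 - 18*x^4 + 128*x^3 - 448*x^2 + 768*x - 512

Expanding det(x·I − A) (e.g. by cofactor expansion or by noting that A is similar to its Jordan form J, which has the same characteristic polynomial as A) gives
  χ_A(x) = x^5 - 18*x^4 + 128*x^3 - 448*x^2 + 768*x - 512
which factors as (x - 4)^4*(x - 2). The eigenvalues (with algebraic multiplicities) are λ = 2 with multiplicity 1, λ = 4 with multiplicity 4.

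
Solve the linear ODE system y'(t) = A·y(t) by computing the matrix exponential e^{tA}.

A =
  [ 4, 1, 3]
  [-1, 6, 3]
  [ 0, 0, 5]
e^{tA} =
  [-t*exp(5*t) + exp(5*t), t*exp(5*t), 3*t*exp(5*t)]
  [-t*exp(5*t), t*exp(5*t) + exp(5*t), 3*t*exp(5*t)]
  [0, 0, exp(5*t)]

Strategy: write A = P · J · P⁻¹ where J is a Jordan canonical form, so e^{tA} = P · e^{tJ} · P⁻¹, and e^{tJ} can be computed block-by-block.

A has Jordan form
J =
  [5, 1, 0]
  [0, 5, 0]
  [0, 0, 5]
(up to reordering of blocks).

Per-block formulas:
  For a 1×1 block at λ = 5: exp(t · [5]) = [e^(5t)].
  For a 2×2 Jordan block J_2(5): exp(t · J_2(5)) = e^(5t)·(I + t·N), where N is the 2×2 nilpotent shift.

After assembling e^{tJ} and conjugating by P, we get:

e^{tA} =
  [-t*exp(5*t) + exp(5*t), t*exp(5*t), 3*t*exp(5*t)]
  [-t*exp(5*t), t*exp(5*t) + exp(5*t), 3*t*exp(5*t)]
  [0, 0, exp(5*t)]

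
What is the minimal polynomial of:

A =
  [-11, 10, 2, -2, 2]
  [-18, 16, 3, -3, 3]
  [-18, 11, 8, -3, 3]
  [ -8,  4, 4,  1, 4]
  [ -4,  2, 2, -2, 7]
x^3 - 11*x^2 + 35*x - 25

The characteristic polynomial is χ_A(x) = (x - 5)^4*(x - 1), so the eigenvalues are known. The minimal polynomial is
  m_A(x) = Π_λ (x − λ)^{k_λ}
where k_λ is the size of the *largest* Jordan block for λ (equivalently, the smallest k with (A − λI)^k v = 0 for every generalised eigenvector v of λ).

  λ = 1: largest Jordan block has size 1, contributing (x − 1)
  λ = 5: largest Jordan block has size 2, contributing (x − 5)^2

So m_A(x) = (x - 5)^2*(x - 1) = x^3 - 11*x^2 + 35*x - 25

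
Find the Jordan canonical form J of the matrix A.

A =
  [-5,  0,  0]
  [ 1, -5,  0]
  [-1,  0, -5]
J_2(-5) ⊕ J_1(-5)

The characteristic polynomial is
  det(x·I − A) = x^3 + 15*x^2 + 75*x + 125 = (x + 5)^3

Eigenvalues and multiplicities (the geometric multiplicity of λ is n − rank(A − λI), which equals the number of Jordan blocks for λ):
  λ = -5: algebraic multiplicity = 3, geometric multiplicity = 2

Determining the block sizes for each eigenvalue:
  λ = -5: 2 blocks summing to 3 forces exactly one block of size 2 and the rest size 1 → block sizes [2, 1]

Assembling the blocks gives a Jordan form
J =
  [-5,  1,  0]
  [ 0, -5,  0]
  [ 0,  0, -5]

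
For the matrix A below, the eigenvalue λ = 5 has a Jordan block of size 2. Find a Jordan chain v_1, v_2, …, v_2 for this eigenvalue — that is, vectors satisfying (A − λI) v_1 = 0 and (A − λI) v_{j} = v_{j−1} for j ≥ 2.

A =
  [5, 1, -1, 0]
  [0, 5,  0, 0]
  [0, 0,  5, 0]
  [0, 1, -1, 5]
A Jordan chain for λ = 5 of length 2:
v_1 = (1, 0, 0, 1)ᵀ
v_2 = (0, 1, 0, 0)ᵀ

Let N = A − (5)·I. We want v_2 with N^2 v_2 = 0 but N^1 v_2 ≠ 0; then v_{j-1} := N · v_j for j = 2, …, 2.

Pick v_2 = (0, 1, 0, 0)ᵀ.
Then v_1 = N · v_2 = (1, 0, 0, 1)ᵀ.

Sanity check: (A − (5)·I) v_1 = (0, 0, 0, 0)ᵀ = 0. ✓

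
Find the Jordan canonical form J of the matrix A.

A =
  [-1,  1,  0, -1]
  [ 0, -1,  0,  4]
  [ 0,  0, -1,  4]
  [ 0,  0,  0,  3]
J_2(-1) ⊕ J_1(-1) ⊕ J_1(3)

The characteristic polynomial is
  det(x·I − A) = x^4 - 6*x^2 - 8*x - 3 = (x - 3)*(x + 1)^3

Eigenvalues and multiplicities (the geometric multiplicity of λ is n − rank(A − λI), which equals the number of Jordan blocks for λ):
  λ = -1: algebraic multiplicity = 3, geometric multiplicity = 2
  λ = 3: algebraic multiplicity = 1, geometric multiplicity = 1

Determining the block sizes for each eigenvalue:
  λ = -1: 2 blocks summing to 3 forces exactly one block of size 2 and the rest size 1 → block sizes [2, 1]
  λ = 3: one block (gm = 1), so the single block has size am = 1 → block sizes [1]

Assembling the blocks gives a Jordan form
J =
  [-1,  1,  0, 0]
  [ 0, -1,  0, 0]
  [ 0,  0, -1, 0]
  [ 0,  0,  0, 3]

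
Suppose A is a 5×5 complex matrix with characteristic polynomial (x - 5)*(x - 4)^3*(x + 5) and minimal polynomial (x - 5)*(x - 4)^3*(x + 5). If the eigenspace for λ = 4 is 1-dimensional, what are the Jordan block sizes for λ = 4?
Block sizes for λ = 4: [3]

Step 1 — from the characteristic polynomial, algebraic multiplicity of λ = 4 is 3. From dim ker(A − (4)·I) = 1, there are exactly 1 Jordan blocks for λ = 4.
Step 2 — from the minimal polynomial, the factor (x − 4)^3 tells us the largest block for λ = 4 has size 3.
Step 3 — with total size 3, 1 blocks, and largest block 3, the block sizes (in nonincreasing order) are [3].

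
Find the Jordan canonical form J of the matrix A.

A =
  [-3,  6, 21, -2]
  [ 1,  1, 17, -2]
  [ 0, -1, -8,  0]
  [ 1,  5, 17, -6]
J_3(-4) ⊕ J_1(-4)

The characteristic polynomial is
  det(x·I − A) = x^4 + 16*x^3 + 96*x^2 + 256*x + 256 = (x + 4)^4

Eigenvalues and multiplicities (the geometric multiplicity of λ is n − rank(A − λI), which equals the number of Jordan blocks for λ):
  λ = -4: algebraic multiplicity = 4, geometric multiplicity = 2

Determining the block sizes for each eigenvalue:
  λ = -4: with am = 4 and gm = 2, the partition is not yet determined (e.g. several partitions of 4 into 2 parts exist). Let N = A − (-4)·I. Computing rank(N^1) = 2, rank(N^2) = 1, rank(N^3) = 0; the number of blocks of size ≥ j is rank(N^{j−1}) − rank(N^j), giving [2, 1, 1]. So we have 1 block(s) of size 3, 1 block(s) of size 1 → block sizes [3, 1]

Assembling the blocks gives a Jordan form
J =
  [-4,  1,  0,  0]
  [ 0, -4,  1,  0]
  [ 0,  0, -4,  0]
  [ 0,  0,  0, -4]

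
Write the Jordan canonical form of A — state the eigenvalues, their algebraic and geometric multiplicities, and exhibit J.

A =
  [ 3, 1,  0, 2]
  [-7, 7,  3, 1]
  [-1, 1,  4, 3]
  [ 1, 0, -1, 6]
J_3(5) ⊕ J_1(5)

The characteristic polynomial is
  det(x·I − A) = x^4 - 20*x^3 + 150*x^2 - 500*x + 625 = (x - 5)^4

Eigenvalues and multiplicities (the geometric multiplicity of λ is n − rank(A − λI), which equals the number of Jordan blocks for λ):
  λ = 5: algebraic multiplicity = 4, geometric multiplicity = 2

Determining the block sizes for each eigenvalue:
  λ = 5: with am = 4 and gm = 2, the partition is not yet determined (e.g. several partitions of 4 into 2 parts exist). Let N = A − (5)·I. Computing rank(N^1) = 2, rank(N^2) = 1, rank(N^3) = 0; the number of blocks of size ≥ j is rank(N^{j−1}) − rank(N^j), giving [2, 1, 1]. So we have 1 block(s) of size 3, 1 block(s) of size 1 → block sizes [3, 1]

Assembling the blocks gives a Jordan form
J =
  [5, 1, 0, 0]
  [0, 5, 1, 0]
  [0, 0, 5, 0]
  [0, 0, 0, 5]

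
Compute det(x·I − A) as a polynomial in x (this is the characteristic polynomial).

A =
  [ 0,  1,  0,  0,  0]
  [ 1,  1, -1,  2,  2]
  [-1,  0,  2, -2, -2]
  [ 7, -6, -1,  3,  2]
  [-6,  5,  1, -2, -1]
x^5 - 5*x^4 + 10*x^3 - 10*x^2 + 5*x - 1

Expanding det(x·I − A) (e.g. by cofactor expansion or by noting that A is similar to its Jordan form J, which has the same characteristic polynomial as A) gives
  χ_A(x) = x^5 - 5*x^4 + 10*x^3 - 10*x^2 + 5*x - 1
which factors as (x - 1)^5. The eigenvalues (with algebraic multiplicities) are λ = 1 with multiplicity 5.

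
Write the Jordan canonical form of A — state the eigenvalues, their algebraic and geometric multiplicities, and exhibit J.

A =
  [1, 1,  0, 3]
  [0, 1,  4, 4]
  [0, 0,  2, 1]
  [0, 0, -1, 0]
J_3(1) ⊕ J_1(1)

The characteristic polynomial is
  det(x·I − A) = x^4 - 4*x^3 + 6*x^2 - 4*x + 1 = (x - 1)^4

Eigenvalues and multiplicities (the geometric multiplicity of λ is n − rank(A − λI), which equals the number of Jordan blocks for λ):
  λ = 1: algebraic multiplicity = 4, geometric multiplicity = 2

Determining the block sizes for each eigenvalue:
  λ = 1: with am = 4 and gm = 2, the partition is not yet determined (e.g. several partitions of 4 into 2 parts exist). Let N = A − (1)·I. Computing rank(N^1) = 2, rank(N^2) = 1, rank(N^3) = 0; the number of blocks of size ≥ j is rank(N^{j−1}) − rank(N^j), giving [2, 1, 1]. So we have 1 block(s) of size 3, 1 block(s) of size 1 → block sizes [3, 1]

Assembling the blocks gives a Jordan form
J =
  [1, 1, 0, 0]
  [0, 1, 1, 0]
  [0, 0, 1, 0]
  [0, 0, 0, 1]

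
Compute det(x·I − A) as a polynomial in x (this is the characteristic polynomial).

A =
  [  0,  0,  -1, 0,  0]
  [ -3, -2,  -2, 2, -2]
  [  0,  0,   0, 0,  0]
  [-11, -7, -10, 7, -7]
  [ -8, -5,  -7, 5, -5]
x^5

Expanding det(x·I − A) (e.g. by cofactor expansion or by noting that A is similar to its Jordan form J, which has the same characteristic polynomial as A) gives
  χ_A(x) = x^5
which factors as x^5. The eigenvalues (with algebraic multiplicities) are λ = 0 with multiplicity 5.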